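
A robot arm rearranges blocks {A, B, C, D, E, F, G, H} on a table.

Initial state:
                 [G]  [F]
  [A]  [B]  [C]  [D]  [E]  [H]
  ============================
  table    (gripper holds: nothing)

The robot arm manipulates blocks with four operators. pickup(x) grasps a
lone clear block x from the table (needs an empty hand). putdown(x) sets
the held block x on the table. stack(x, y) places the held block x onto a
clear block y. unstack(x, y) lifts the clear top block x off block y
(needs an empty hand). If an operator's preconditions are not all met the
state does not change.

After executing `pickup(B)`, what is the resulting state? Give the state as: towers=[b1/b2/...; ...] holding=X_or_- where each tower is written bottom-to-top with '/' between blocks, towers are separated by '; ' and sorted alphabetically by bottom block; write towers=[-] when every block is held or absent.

towers=[A; C; D/G; E/F; H] holding=B

before: towers=[A; B; C; D/G; E/F; H] holding=-
pre[pickup(B)]: clear(B) yes, ontable(B) yes, handempty yes
all met → apply pickup(B)
after:  towers=[A; C; D/G; E/F; H] holding=B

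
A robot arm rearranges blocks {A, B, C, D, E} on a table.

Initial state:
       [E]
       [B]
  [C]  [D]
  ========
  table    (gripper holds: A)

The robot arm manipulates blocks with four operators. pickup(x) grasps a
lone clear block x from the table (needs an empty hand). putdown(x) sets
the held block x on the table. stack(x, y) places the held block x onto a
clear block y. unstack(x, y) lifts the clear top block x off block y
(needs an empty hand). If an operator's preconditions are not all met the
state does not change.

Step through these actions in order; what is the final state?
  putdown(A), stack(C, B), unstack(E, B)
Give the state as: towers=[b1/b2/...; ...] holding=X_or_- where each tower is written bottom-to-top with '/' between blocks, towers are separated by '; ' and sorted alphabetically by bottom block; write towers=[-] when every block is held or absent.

towers=[A; C; D/B] holding=E

step 1 (putdown(A)): towers=[A; C; D/B/E] holding=-
step 2 (stack(C, B)) [no-op]: towers=[A; C; D/B/E] holding=-
step 3 (unstack(E, B)): towers=[A; C; D/B] holding=E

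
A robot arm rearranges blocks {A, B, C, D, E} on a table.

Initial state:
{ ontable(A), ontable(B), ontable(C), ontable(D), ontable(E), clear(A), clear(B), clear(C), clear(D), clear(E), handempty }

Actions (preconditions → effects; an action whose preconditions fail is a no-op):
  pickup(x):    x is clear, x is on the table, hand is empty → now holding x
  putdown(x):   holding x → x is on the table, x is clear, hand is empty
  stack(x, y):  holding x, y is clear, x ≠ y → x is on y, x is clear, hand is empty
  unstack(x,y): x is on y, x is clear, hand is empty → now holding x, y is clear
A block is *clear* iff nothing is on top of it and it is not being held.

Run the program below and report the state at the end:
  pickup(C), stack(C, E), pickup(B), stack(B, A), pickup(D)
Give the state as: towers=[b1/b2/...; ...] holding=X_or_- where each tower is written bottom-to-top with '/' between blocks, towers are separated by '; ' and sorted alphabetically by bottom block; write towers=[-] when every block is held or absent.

towers=[A/B; E/C] holding=D

step 1 (pickup(C)): towers=[A; B; D; E] holding=C
step 2 (stack(C, E)): towers=[A; B; D; E/C] holding=-
step 3 (pickup(B)): towers=[A; D; E/C] holding=B
step 4 (stack(B, A)): towers=[A/B; D; E/C] holding=-
step 5 (pickup(D)): towers=[A/B; E/C] holding=D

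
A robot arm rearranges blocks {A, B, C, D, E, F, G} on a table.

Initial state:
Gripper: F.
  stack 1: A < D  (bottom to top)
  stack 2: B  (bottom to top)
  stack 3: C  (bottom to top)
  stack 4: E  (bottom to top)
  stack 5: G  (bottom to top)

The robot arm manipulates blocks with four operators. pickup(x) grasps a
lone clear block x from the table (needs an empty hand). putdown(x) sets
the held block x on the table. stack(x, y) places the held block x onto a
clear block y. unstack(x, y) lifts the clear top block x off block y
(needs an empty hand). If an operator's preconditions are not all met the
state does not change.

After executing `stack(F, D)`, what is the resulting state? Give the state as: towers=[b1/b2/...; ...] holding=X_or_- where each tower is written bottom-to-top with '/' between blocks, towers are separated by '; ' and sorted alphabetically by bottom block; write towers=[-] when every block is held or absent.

towers=[A/D/F; B; C; E; G] holding=-

before: towers=[A/D; B; C; E; G] holding=F
pre[stack(F, D)]: holding(F) yes, clear(D) yes, F≠D yes
all met → apply stack(F, D)
after:  towers=[A/D/F; B; C; E; G] holding=-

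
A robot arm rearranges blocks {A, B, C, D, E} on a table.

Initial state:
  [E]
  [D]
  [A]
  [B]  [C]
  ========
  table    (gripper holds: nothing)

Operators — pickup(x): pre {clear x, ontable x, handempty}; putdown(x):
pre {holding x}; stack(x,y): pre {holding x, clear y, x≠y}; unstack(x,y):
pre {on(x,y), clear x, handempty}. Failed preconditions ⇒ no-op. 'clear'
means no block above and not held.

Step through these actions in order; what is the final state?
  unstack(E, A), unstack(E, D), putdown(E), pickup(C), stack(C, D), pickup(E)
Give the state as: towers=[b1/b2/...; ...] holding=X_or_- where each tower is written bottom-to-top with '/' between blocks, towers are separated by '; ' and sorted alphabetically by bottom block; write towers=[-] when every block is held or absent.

step 1 (unstack(E, A)) [no-op]: towers=[B/A/D/E; C] holding=-
step 2 (unstack(E, D)): towers=[B/A/D; C] holding=E
step 3 (putdown(E)): towers=[B/A/D; C; E] holding=-
step 4 (pickup(C)): towers=[B/A/D; E] holding=C
step 5 (stack(C, D)): towers=[B/A/D/C; E] holding=-
step 6 (pickup(E)): towers=[B/A/D/C] holding=E

towers=[B/A/D/C] holding=E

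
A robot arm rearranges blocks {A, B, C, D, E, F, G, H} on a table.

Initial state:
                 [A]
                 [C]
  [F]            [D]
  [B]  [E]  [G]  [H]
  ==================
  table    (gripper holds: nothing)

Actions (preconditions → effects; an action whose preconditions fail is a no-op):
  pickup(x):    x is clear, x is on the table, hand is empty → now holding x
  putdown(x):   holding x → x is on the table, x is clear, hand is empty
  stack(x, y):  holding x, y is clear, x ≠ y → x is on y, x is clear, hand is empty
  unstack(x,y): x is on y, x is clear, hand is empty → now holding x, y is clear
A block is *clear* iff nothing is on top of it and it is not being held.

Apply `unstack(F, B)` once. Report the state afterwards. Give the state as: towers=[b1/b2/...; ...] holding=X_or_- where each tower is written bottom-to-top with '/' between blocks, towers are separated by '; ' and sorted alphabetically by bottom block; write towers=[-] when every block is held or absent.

before: towers=[B/F; E; G; H/D/C/A] holding=-
pre[unstack(F, B)]: on(F,B) ✓, clear(F) ✓, handempty ✓
all met → apply unstack(F, B)
after:  towers=[B; E; G; H/D/C/A] holding=F

towers=[B; E; G; H/D/C/A] holding=F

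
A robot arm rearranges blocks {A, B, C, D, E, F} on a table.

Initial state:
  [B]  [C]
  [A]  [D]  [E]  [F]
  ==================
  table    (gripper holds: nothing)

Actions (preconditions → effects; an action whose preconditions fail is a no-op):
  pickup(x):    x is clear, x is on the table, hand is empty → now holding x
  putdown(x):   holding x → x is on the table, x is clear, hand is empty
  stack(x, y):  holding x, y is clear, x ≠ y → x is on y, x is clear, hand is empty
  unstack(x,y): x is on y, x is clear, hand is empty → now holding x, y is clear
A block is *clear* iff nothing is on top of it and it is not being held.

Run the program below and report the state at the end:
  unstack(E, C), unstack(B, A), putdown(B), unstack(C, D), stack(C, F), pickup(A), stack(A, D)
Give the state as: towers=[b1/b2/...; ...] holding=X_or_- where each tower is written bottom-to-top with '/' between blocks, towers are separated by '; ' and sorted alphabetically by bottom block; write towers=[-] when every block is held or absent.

step 1 (unstack(E, C)) [no-op]: towers=[A/B; D/C; E; F] holding=-
step 2 (unstack(B, A)): towers=[A; D/C; E; F] holding=B
step 3 (putdown(B)): towers=[A; B; D/C; E; F] holding=-
step 4 (unstack(C, D)): towers=[A; B; D; E; F] holding=C
step 5 (stack(C, F)): towers=[A; B; D; E; F/C] holding=-
step 6 (pickup(A)): towers=[B; D; E; F/C] holding=A
step 7 (stack(A, D)): towers=[B; D/A; E; F/C] holding=-

towers=[B; D/A; E; F/C] holding=-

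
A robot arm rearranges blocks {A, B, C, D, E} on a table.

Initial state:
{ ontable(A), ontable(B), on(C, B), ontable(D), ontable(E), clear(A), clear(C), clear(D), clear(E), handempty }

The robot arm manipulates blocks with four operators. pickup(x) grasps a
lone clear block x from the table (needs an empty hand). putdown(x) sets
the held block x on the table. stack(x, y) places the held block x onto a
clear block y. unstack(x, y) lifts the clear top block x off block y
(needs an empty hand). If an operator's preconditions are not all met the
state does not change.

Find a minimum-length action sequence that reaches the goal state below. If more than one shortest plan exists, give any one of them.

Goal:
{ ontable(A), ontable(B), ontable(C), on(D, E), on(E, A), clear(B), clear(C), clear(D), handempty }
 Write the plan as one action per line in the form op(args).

pickup(E)
stack(E, A)
pickup(D)
stack(D, E)
unstack(C, B)
putdown(C)

step 1 (pickup(E)): towers=[A; B/C; D] holding=E
step 2 (stack(E, A)): towers=[A/E; B/C; D] holding=-
step 3 (pickup(D)): towers=[A/E; B/C] holding=D
step 4 (stack(D, E)): towers=[A/E/D; B/C] holding=-
step 5 (unstack(C, B)): towers=[A/E/D; B] holding=C
step 6 (putdown(C)): towers=[A/E/D; B; C] holding=-
goal check: towers=[A/E/D; B; C] holding=- — reached (length 6, optimal by BFS)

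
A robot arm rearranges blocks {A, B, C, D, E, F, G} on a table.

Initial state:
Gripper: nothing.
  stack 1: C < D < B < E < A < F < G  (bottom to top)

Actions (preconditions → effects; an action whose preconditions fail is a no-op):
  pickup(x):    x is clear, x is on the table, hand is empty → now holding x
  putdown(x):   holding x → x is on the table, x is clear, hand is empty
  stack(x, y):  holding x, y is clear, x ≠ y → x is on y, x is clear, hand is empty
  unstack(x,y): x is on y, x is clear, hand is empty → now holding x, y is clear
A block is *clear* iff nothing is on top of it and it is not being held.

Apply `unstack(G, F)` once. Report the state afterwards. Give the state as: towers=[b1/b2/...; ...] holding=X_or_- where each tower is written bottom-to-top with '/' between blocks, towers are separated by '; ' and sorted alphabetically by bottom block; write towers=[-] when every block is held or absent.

towers=[C/D/B/E/A/F] holding=G

before: towers=[C/D/B/E/A/F/G] holding=-
pre[unstack(G, F)]: on(G,F) ok, clear(G) ok, handempty ok
all met → apply unstack(G, F)
after:  towers=[C/D/B/E/A/F] holding=G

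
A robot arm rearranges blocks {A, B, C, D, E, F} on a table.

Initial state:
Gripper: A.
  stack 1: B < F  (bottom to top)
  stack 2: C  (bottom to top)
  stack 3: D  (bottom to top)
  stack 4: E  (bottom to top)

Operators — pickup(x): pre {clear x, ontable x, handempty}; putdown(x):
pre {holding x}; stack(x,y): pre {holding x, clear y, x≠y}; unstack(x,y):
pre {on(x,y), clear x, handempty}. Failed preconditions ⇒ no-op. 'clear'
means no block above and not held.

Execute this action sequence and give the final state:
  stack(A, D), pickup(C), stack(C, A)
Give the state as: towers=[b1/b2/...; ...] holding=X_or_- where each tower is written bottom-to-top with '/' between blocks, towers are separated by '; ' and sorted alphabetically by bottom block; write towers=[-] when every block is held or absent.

step 1 (stack(A, D)): towers=[B/F; C; D/A; E] holding=-
step 2 (pickup(C)): towers=[B/F; D/A; E] holding=C
step 3 (stack(C, A)): towers=[B/F; D/A/C; E] holding=-

towers=[B/F; D/A/C; E] holding=-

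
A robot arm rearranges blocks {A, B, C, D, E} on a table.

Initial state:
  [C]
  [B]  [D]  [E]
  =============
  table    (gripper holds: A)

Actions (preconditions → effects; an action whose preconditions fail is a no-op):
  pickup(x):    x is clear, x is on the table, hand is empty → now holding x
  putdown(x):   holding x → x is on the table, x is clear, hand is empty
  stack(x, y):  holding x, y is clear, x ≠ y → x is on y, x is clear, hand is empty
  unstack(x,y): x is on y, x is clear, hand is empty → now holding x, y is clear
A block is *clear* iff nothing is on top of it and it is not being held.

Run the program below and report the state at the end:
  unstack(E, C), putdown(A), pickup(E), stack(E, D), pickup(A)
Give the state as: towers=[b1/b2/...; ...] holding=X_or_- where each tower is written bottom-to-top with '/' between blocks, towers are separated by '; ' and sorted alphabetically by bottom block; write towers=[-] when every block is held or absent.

towers=[B/C; D/E] holding=A

step 1 (unstack(E, C)) [no-op]: towers=[B/C; D; E] holding=A
step 2 (putdown(A)): towers=[A; B/C; D; E] holding=-
step 3 (pickup(E)): towers=[A; B/C; D] holding=E
step 4 (stack(E, D)): towers=[A; B/C; D/E] holding=-
step 5 (pickup(A)): towers=[B/C; D/E] holding=A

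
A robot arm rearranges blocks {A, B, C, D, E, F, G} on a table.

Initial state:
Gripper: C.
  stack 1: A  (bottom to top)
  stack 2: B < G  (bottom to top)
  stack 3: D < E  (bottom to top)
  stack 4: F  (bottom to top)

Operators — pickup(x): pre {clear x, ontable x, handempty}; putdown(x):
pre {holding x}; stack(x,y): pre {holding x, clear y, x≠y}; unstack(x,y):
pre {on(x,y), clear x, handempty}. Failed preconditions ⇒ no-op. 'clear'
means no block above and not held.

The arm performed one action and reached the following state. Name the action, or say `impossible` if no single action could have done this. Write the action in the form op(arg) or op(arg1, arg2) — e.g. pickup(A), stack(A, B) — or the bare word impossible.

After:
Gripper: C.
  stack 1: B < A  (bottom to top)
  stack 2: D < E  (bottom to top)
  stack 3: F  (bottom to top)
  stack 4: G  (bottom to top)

target: towers=[B/A; D/E; F; G] holding=C
        putdown(C) → towers=[A; B/G; C; D/E; F] holding=-
       stack(C, F) → towers=[A; B/G; D/E; F/C] holding=-
       stack(C, G) → towers=[A; B/G/C; D/E; F] holding=-
       stack(C, A) → towers=[A/C; B/G; D/E; F] holding=-
       stack(C, E) → towers=[A; B/G; D/E/C; F] holding=-
none of the 5 applicable actions match → impossible

impossible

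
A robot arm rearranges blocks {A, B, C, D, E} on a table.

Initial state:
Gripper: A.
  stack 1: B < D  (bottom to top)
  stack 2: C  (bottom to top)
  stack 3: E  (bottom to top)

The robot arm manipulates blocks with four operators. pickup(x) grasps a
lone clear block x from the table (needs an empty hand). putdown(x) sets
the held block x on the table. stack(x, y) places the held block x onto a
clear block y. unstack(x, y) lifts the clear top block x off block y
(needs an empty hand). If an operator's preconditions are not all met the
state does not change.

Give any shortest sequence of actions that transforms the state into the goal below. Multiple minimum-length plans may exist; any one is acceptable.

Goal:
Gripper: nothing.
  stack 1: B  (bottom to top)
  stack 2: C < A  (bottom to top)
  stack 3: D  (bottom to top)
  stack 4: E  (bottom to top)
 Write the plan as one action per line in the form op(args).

stack(A, C)
unstack(D, B)
putdown(D)

step 1 (stack(A, C)): towers=[B/D; C/A; E] holding=-
step 2 (unstack(D, B)): towers=[B; C/A; E] holding=D
step 3 (putdown(D)): towers=[B; C/A; D; E] holding=-
goal check: towers=[B; C/A; D; E] holding=- — reached (length 3, optimal by BFS)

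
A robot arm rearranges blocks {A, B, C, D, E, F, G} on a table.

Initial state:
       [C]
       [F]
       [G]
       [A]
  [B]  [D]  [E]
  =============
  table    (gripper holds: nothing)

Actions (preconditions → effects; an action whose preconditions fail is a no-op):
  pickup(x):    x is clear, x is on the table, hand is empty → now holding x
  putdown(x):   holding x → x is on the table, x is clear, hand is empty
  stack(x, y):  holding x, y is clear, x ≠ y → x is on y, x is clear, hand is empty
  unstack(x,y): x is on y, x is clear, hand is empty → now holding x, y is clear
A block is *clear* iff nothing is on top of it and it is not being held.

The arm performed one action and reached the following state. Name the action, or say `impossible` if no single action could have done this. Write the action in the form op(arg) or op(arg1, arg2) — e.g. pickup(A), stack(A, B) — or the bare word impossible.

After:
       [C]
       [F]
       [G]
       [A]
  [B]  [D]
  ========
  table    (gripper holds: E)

pickup(E)

target: towers=[B; D/A/G/F/C] holding=E
         pickup(B) → towers=[D/A/G/F/C; E] holding=B
         pickup(E) → towers=[B; D/A/G/F/C] holding=E  ← match
     unstack(C, F) → towers=[B; D/A/G/F; E] holding=C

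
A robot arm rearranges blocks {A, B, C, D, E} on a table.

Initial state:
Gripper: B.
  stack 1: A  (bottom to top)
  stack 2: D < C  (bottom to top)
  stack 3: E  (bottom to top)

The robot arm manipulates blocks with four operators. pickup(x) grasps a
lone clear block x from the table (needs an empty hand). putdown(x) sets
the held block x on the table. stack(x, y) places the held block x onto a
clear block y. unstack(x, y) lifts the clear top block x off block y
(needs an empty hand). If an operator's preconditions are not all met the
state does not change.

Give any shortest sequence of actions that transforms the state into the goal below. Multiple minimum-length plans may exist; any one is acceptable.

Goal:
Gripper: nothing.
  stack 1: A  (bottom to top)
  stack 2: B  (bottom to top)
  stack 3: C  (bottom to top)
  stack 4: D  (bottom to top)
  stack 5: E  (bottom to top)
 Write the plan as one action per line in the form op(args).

putdown(B)
unstack(C, D)
putdown(C)

step 1 (putdown(B)): towers=[A; B; D/C; E] holding=-
step 2 (unstack(C, D)): towers=[A; B; D; E] holding=C
step 3 (putdown(C)): towers=[A; B; C; D; E] holding=-
goal check: towers=[A; B; C; D; E] holding=- — reached (length 3, optimal by BFS)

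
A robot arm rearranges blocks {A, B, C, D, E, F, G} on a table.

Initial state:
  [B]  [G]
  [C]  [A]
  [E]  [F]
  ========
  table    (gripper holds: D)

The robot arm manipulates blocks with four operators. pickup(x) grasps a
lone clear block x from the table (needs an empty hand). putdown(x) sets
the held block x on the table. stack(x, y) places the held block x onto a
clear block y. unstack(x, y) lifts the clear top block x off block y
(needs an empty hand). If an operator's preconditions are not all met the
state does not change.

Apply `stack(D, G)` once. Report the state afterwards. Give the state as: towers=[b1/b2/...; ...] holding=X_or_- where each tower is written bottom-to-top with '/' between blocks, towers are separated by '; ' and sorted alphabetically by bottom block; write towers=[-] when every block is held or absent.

towers=[E/C/B; F/A/G/D] holding=-

before: towers=[E/C/B; F/A/G] holding=D
pre[stack(D, G)]: holding(D) ok, clear(G) ok, D≠G ok
all met → apply stack(D, G)
after:  towers=[E/C/B; F/A/G/D] holding=-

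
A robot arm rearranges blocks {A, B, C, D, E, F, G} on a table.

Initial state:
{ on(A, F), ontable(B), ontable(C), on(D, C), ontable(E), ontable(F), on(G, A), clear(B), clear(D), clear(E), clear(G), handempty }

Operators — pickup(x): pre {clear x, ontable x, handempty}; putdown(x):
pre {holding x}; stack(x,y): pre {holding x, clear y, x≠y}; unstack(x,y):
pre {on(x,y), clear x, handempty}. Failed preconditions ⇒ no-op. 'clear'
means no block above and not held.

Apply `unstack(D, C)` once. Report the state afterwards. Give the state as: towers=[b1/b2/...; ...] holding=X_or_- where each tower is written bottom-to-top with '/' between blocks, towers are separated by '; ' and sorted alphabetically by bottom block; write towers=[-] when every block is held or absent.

towers=[B; C; E; F/A/G] holding=D

before: towers=[B; C/D; E; F/A/G] holding=-
pre[unstack(D, C)]: on(D,C) ✓, clear(D) ✓, handempty ✓
all met → apply unstack(D, C)
after:  towers=[B; C; E; F/A/G] holding=D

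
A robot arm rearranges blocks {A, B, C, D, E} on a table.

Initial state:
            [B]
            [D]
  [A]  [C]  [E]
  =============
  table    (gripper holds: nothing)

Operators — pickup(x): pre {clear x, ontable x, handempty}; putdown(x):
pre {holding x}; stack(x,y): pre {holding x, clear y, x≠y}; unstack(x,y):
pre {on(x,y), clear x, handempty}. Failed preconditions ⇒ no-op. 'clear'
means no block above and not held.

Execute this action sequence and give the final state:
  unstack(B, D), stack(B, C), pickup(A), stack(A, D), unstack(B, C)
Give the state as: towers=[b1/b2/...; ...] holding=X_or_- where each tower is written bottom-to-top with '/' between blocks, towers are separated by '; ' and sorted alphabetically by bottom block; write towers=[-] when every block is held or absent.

towers=[C; E/D/A] holding=B

step 1 (unstack(B, D)): towers=[A; C; E/D] holding=B
step 2 (stack(B, C)): towers=[A; C/B; E/D] holding=-
step 3 (pickup(A)): towers=[C/B; E/D] holding=A
step 4 (stack(A, D)): towers=[C/B; E/D/A] holding=-
step 5 (unstack(B, C)): towers=[C; E/D/A] holding=B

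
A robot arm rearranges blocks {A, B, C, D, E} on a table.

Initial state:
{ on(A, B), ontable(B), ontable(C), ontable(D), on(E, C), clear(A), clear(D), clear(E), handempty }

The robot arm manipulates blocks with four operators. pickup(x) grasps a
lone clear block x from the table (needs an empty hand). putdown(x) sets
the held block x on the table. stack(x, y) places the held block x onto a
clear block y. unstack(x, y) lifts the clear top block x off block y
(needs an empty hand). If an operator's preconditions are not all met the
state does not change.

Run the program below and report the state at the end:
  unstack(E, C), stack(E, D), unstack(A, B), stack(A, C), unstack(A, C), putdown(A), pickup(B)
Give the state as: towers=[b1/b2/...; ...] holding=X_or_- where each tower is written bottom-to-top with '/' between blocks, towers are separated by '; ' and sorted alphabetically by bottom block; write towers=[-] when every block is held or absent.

step 1 (unstack(E, C)): towers=[B/A; C; D] holding=E
step 2 (stack(E, D)): towers=[B/A; C; D/E] holding=-
step 3 (unstack(A, B)): towers=[B; C; D/E] holding=A
step 4 (stack(A, C)): towers=[B; C/A; D/E] holding=-
step 5 (unstack(A, C)): towers=[B; C; D/E] holding=A
step 6 (putdown(A)): towers=[A; B; C; D/E] holding=-
step 7 (pickup(B)): towers=[A; C; D/E] holding=B

towers=[A; C; D/E] holding=B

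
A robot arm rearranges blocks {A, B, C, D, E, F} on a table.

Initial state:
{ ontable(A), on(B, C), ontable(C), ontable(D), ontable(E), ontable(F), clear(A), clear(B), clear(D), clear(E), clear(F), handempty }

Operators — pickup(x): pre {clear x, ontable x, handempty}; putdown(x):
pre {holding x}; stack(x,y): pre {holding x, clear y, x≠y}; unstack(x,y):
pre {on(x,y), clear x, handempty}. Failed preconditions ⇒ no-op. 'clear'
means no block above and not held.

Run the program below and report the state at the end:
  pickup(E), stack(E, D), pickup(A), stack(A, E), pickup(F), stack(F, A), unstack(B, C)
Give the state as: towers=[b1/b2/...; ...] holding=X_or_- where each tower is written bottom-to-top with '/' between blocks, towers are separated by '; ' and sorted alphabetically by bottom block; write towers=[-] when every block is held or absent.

towers=[C; D/E/A/F] holding=B

step 1 (pickup(E)): towers=[A; C/B; D; F] holding=E
step 2 (stack(E, D)): towers=[A; C/B; D/E; F] holding=-
step 3 (pickup(A)): towers=[C/B; D/E; F] holding=A
step 4 (stack(A, E)): towers=[C/B; D/E/A; F] holding=-
step 5 (pickup(F)): towers=[C/B; D/E/A] holding=F
step 6 (stack(F, A)): towers=[C/B; D/E/A/F] holding=-
step 7 (unstack(B, C)): towers=[C; D/E/A/F] holding=B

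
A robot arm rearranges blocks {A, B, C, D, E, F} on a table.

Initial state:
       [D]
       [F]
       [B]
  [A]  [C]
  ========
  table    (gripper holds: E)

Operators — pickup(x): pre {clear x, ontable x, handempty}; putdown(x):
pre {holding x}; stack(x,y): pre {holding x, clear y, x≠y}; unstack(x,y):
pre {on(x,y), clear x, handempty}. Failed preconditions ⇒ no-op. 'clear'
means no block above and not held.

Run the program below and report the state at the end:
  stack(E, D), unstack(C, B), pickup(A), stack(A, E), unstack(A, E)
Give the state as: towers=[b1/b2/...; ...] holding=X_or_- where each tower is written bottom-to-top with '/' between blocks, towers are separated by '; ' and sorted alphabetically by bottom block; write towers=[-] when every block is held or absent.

towers=[C/B/F/D/E] holding=A

step 1 (stack(E, D)): towers=[A; C/B/F/D/E] holding=-
step 2 (unstack(C, B)) [no-op]: towers=[A; C/B/F/D/E] holding=-
step 3 (pickup(A)): towers=[C/B/F/D/E] holding=A
step 4 (stack(A, E)): towers=[C/B/F/D/E/A] holding=-
step 5 (unstack(A, E)): towers=[C/B/F/D/E] holding=A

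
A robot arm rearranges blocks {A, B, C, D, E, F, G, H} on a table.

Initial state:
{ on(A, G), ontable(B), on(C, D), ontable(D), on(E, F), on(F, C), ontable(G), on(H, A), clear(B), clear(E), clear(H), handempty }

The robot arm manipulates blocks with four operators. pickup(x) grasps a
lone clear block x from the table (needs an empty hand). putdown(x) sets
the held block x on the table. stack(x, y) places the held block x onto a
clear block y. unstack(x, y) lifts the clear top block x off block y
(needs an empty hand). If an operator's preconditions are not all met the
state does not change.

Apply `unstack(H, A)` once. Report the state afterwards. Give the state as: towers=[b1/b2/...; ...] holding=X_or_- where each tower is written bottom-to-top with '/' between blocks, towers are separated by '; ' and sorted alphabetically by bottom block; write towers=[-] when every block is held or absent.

towers=[B; D/C/F/E; G/A] holding=H

before: towers=[B; D/C/F/E; G/A/H] holding=-
pre[unstack(H, A)]: on(H,A) ok, clear(H) ok, handempty ok
all met → apply unstack(H, A)
after:  towers=[B; D/C/F/E; G/A] holding=H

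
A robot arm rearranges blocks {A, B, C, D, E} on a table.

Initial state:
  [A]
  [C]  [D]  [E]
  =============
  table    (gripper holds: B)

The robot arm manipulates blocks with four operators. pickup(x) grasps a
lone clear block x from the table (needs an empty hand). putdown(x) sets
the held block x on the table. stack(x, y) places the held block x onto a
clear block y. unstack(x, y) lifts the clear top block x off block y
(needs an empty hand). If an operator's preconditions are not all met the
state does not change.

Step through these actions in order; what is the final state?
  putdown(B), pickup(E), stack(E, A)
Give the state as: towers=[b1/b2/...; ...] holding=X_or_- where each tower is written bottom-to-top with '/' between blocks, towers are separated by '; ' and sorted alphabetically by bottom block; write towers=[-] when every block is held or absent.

step 1 (putdown(B)): towers=[B; C/A; D; E] holding=-
step 2 (pickup(E)): towers=[B; C/A; D] holding=E
step 3 (stack(E, A)): towers=[B; C/A/E; D] holding=-

towers=[B; C/A/E; D] holding=-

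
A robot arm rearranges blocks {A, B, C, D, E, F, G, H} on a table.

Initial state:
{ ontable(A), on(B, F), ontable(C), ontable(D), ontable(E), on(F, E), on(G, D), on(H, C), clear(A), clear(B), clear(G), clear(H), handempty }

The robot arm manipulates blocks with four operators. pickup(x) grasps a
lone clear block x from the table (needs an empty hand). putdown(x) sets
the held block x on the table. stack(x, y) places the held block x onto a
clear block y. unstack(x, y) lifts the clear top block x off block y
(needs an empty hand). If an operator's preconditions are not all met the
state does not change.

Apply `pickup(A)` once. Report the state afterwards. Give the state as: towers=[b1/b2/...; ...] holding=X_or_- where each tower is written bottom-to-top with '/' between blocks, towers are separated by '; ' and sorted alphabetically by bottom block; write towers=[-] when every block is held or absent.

before: towers=[A; C/H; D/G; E/F/B] holding=-
pre[pickup(A)]: clear(A) ✓, ontable(A) ✓, handempty ✓
all met → apply pickup(A)
after:  towers=[C/H; D/G; E/F/B] holding=A

towers=[C/H; D/G; E/F/B] holding=A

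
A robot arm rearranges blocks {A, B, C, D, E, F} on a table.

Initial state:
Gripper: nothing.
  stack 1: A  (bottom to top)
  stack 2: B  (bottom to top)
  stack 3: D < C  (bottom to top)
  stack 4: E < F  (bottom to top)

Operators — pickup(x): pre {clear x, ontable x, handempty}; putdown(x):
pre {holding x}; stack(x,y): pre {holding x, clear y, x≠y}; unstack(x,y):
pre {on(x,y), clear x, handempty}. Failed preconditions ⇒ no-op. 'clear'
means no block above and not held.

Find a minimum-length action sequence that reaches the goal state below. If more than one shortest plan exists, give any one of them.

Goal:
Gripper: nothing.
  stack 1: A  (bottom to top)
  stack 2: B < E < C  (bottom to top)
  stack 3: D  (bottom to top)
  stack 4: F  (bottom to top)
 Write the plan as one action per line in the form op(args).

unstack(F, E)
putdown(F)
pickup(E)
stack(E, B)
unstack(C, D)
stack(C, E)

step 1 (unstack(F, E)): towers=[A; B; D/C; E] holding=F
step 2 (putdown(F)): towers=[A; B; D/C; E; F] holding=-
step 3 (pickup(E)): towers=[A; B; D/C; F] holding=E
step 4 (stack(E, B)): towers=[A; B/E; D/C; F] holding=-
step 5 (unstack(C, D)): towers=[A; B/E; D; F] holding=C
step 6 (stack(C, E)): towers=[A; B/E/C; D; F] holding=-
goal check: towers=[A; B/E/C; D; F] holding=- — reached (length 6, optimal by BFS)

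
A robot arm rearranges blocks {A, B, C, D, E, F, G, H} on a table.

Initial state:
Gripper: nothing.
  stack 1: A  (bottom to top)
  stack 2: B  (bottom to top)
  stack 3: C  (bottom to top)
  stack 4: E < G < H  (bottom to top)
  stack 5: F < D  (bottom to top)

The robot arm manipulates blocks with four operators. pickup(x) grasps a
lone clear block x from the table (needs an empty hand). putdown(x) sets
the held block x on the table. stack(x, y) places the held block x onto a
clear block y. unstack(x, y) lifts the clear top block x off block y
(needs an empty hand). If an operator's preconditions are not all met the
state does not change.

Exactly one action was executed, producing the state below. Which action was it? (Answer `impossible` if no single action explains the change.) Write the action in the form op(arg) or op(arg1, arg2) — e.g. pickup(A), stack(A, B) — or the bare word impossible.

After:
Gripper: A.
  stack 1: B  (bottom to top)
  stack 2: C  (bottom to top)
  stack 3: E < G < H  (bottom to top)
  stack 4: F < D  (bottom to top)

pickup(A)

target: towers=[B; C; E/G/H; F/D] holding=A
         pickup(A) → towers=[B; C; E/G/H; F/D] holding=A  ← match
     unstack(H, G) → towers=[A; B; C; E/G; F/D] holding=H
         pickup(B) → towers=[A; C; E/G/H; F/D] holding=B
     unstack(D, F) → towers=[A; B; C; E/G/H; F] holding=D
         pickup(C) → towers=[A; B; E/G/H; F/D] holding=C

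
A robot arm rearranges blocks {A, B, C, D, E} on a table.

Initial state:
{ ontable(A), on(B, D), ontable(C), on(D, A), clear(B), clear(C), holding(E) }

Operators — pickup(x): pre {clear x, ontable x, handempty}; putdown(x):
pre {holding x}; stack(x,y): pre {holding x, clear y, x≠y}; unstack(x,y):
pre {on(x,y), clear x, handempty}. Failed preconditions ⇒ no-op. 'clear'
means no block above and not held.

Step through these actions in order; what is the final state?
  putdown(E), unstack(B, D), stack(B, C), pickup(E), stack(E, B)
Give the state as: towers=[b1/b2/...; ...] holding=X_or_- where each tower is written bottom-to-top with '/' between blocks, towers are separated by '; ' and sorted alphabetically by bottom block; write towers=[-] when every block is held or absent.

towers=[A/D; C/B/E] holding=-

step 1 (putdown(E)): towers=[A/D/B; C; E] holding=-
step 2 (unstack(B, D)): towers=[A/D; C; E] holding=B
step 3 (stack(B, C)): towers=[A/D; C/B; E] holding=-
step 4 (pickup(E)): towers=[A/D; C/B] holding=E
step 5 (stack(E, B)): towers=[A/D; C/B/E] holding=-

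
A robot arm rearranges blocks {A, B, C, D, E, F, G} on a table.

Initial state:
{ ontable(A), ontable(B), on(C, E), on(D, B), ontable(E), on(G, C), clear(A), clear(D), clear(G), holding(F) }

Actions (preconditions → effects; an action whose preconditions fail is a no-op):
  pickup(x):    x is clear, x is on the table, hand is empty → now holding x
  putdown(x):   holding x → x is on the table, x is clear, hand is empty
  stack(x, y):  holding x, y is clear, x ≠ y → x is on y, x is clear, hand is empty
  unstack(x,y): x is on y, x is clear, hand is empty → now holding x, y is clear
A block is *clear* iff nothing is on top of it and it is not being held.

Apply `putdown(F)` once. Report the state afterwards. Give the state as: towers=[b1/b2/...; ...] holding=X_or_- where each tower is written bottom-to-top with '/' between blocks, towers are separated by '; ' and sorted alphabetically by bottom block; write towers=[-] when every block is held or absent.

towers=[A; B/D; E/C/G; F] holding=-

before: towers=[A; B/D; E/C/G] holding=F
pre[putdown(F)]: holding(F) ✓
all met → apply putdown(F)
after:  towers=[A; B/D; E/C/G; F] holding=-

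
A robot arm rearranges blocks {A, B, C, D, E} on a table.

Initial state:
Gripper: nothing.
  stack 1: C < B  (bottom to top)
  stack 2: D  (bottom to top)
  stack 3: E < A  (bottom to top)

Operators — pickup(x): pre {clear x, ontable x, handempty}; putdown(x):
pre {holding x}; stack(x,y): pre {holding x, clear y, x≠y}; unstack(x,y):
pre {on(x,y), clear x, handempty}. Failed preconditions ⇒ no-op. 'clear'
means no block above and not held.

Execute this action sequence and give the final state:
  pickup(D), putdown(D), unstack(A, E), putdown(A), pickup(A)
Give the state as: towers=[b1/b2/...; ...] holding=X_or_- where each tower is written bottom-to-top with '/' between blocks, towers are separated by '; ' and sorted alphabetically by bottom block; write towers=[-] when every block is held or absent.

step 1 (pickup(D)): towers=[C/B; E/A] holding=D
step 2 (putdown(D)): towers=[C/B; D; E/A] holding=-
step 3 (unstack(A, E)): towers=[C/B; D; E] holding=A
step 4 (putdown(A)): towers=[A; C/B; D; E] holding=-
step 5 (pickup(A)): towers=[C/B; D; E] holding=A

towers=[C/B; D; E] holding=A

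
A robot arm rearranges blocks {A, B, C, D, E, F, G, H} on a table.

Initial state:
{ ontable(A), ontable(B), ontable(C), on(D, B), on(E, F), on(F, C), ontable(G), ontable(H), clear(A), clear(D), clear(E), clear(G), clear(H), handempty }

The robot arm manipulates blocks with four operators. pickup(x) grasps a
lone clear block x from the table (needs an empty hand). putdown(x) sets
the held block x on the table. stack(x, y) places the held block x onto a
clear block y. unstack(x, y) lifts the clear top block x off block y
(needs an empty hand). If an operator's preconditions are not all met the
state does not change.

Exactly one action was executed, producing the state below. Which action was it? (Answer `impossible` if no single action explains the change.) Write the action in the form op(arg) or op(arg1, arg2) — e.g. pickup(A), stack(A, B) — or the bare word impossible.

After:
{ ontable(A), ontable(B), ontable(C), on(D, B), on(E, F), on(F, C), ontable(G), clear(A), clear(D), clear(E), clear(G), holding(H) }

target: towers=[A; B/D; C/F/E; G] holding=H
         pickup(G) → towers=[A; B/D; C/F/E; H] holding=G
         pickup(A) → towers=[B/D; C/F/E; G; H] holding=A
     unstack(E, F) → towers=[A; B/D; C/F; G; H] holding=E
         pickup(H) → towers=[A; B/D; C/F/E; G] holding=H  ← match
     unstack(D, B) → towers=[A; B; C/F/E; G; H] holding=D

pickup(H)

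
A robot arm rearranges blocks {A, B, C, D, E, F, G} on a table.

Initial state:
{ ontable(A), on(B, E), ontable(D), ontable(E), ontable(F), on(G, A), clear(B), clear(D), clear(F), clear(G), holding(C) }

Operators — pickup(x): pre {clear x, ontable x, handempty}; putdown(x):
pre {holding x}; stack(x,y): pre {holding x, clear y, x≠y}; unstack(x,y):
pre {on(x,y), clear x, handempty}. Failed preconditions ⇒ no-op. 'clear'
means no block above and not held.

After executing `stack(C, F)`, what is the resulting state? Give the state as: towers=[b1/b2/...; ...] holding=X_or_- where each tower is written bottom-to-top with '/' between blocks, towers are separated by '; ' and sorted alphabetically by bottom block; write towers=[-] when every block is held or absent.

before: towers=[A/G; D; E/B; F] holding=C
pre[stack(C, F)]: holding(C) yes, clear(F) yes, C≠F yes
all met → apply stack(C, F)
after:  towers=[A/G; D; E/B; F/C] holding=-

towers=[A/G; D; E/B; F/C] holding=-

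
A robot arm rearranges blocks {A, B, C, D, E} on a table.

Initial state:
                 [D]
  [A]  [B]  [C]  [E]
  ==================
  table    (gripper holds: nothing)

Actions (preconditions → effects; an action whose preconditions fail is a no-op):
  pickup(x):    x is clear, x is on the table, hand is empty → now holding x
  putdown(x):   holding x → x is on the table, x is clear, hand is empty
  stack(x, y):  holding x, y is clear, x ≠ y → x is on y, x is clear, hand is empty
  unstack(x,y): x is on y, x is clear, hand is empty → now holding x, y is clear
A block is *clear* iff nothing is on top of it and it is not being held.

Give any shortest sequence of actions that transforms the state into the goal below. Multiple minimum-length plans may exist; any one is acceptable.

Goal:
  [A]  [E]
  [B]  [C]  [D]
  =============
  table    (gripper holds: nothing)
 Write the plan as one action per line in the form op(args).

step 1 (unstack(D, E)): towers=[A; B; C; E] holding=D
step 2 (putdown(D)): towers=[A; B; C; D; E] holding=-
step 3 (pickup(A)): towers=[B; C; D; E] holding=A
step 4 (stack(A, B)): towers=[B/A; C; D; E] holding=-
step 5 (pickup(E)): towers=[B/A; C; D] holding=E
step 6 (stack(E, C)): towers=[B/A; C/E; D] holding=-
goal check: towers=[B/A; C/E; D] holding=- — reached (length 6, optimal by BFS)

unstack(D, E)
putdown(D)
pickup(A)
stack(A, B)
pickup(E)
stack(E, C)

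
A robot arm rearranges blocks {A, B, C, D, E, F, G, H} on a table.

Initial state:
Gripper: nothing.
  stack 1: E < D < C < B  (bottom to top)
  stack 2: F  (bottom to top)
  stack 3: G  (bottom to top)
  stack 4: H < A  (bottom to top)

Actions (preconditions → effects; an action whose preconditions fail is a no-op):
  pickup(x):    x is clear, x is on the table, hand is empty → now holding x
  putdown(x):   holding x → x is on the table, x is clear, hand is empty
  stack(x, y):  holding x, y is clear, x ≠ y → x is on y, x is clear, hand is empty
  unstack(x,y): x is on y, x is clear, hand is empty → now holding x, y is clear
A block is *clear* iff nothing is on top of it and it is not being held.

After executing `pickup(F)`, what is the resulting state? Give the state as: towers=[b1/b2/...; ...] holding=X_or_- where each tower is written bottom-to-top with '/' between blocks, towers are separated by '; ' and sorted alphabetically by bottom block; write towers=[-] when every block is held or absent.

before: towers=[E/D/C/B; F; G; H/A] holding=-
pre[pickup(F)]: clear(F) ok, ontable(F) ok, handempty ok
all met → apply pickup(F)
after:  towers=[E/D/C/B; G; H/A] holding=F

towers=[E/D/C/B; G; H/A] holding=F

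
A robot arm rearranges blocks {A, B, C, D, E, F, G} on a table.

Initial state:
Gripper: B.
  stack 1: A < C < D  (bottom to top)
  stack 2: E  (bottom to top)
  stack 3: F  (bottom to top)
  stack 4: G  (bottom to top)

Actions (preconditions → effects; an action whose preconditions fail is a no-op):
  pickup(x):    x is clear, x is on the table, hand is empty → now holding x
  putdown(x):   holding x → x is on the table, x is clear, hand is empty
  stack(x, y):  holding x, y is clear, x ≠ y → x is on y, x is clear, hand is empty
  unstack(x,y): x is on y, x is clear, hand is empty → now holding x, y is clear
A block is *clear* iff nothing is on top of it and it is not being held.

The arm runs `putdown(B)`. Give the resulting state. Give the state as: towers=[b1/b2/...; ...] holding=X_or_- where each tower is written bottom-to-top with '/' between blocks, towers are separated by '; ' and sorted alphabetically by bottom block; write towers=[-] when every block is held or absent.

towers=[A/C/D; B; E; F; G] holding=-

before: towers=[A/C/D; E; F; G] holding=B
pre[putdown(B)]: holding(B) ok
all met → apply putdown(B)
after:  towers=[A/C/D; B; E; F; G] holding=-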